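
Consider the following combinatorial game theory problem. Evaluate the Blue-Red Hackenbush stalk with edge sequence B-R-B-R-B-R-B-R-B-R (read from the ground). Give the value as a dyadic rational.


Edges (from ground): B-R-B-R-B-R-B-R-B-R
By Berlekamp's sign-expansion rule, a Blue-Red Hackenbush stalk has the value of the surreal number whose sign sequence is the edge sequence with B -> + and R -> -.
Sign sequence: +-+-+-+-+-
Trace the sign expansion in the surreal number tree, starting from 0:
Edge 1: B (sign +) -> bounds (0, +inf), value = 1
Edge 2: R (sign -) -> bounds (0, 1), value = 1/2
Edge 3: B (sign +) -> bounds (1/2, 1), value = 3/4
Edge 4: R (sign -) -> bounds (1/2, 3/4), value = 5/8
Edge 5: B (sign +) -> bounds (5/8, 3/4), value = 11/16
Edge 6: R (sign -) -> bounds (5/8, 11/16), value = 21/32
Edge 7: B (sign +) -> bounds (21/32, 11/16), value = 43/64
Edge 8: R (sign -) -> bounds (21/32, 43/64), value = 85/128
Edge 9: B (sign +) -> bounds (85/128, 43/64), value = 171/256
Edge 10: R (sign -) -> bounds (85/128, 171/256), value = 341/512
Game value = 341/512

341/512


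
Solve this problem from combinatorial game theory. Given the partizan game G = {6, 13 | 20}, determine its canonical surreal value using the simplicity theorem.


Left options: {6, 13}, max = 13
Right options: {20}, min = 20
All options are numbers and max(Left) < min(Right), so by the simplicity theorem the value is the simplest (earliest-born) number strictly between 13 and 20.
Integers 14 through 19 all lie strictly between 13 and 20.
Among integers, the simplest (lowest birthday = smallest |n|; 0 is born on day 0, +-n on day n) is 14.
No non-integer in the interval can be simpler: if x is a non-integer in the interval, then floor(x) or ceil(x) also lies in the interval (the interval contains an integer), and both are proper prefixes of x's sign expansion, i.e. born earlier. So the game value is 14.
Game value = 14

14


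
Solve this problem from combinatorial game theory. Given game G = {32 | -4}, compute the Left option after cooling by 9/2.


Original game: {32 | -4} (a switch {a | b} with a > b).
Cooling by t (for t below the temperature (a - b)/2 = 18) taxes each move by t: {a | b} cooled by t is {a - t | b + t}.
Cooling amount: t = 9/2
Cooled Left option: 32 - 9/2 = 55/2
Cooled Right option: -4 + 9/2 = 1/2
Cooled game: {55/2 | 1/2}
Left option = 55/2

55/2


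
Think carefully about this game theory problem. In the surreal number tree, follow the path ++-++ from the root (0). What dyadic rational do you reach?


Sign expansion: ++-++
Rule: track bounds (lo, hi), initially (-inf, +inf). On '+', the current value becomes lo and we move to the simplest number in (value, hi): value + 1 if hi = +inf, otherwise the midpoint (value + hi)/2. On '-', the current value becomes hi and we move to value - 1 if lo = -inf, otherwise the midpoint (lo + value)/2.
Start at 0.
Step 1: sign = +, move right. Bounds: (0, +inf). Value = 1
Step 2: sign = +, move right. Bounds: (1, +inf). Value = 2
Step 3: sign = -, move left. Bounds: (1, 2). Value = 3/2
Step 4: sign = +, move right. Bounds: (3/2, 2). Value = 7/4
Step 5: sign = +, move right. Bounds: (7/4, 2). Value = 15/8
The surreal number with sign expansion ++-++ is 15/8.

15/8


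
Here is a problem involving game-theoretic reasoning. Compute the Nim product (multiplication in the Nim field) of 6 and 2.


Nim multiplication is bilinear over XOR: (u XOR v) * w = (u*w) XOR (v*w).
So we split each operand into its bit components and XOR the pairwise Nim products.
6 = 2 + 4 (as XOR of powers of 2).
2 = 2 (as XOR of powers of 2).
Using the standard Nim-product table on single bits:
  2*2 = 3,   2*4 = 8,   2*8 = 12,
  4*4 = 6,   4*8 = 11,  8*8 = 13,
and  1*x = x (identity), k*l = l*k (commutative).
Pairwise Nim products:
  2 * 2 = 3
  4 * 2 = 8
XOR them: 3 XOR 8 = 11.
Result: 6 * 2 = 11 (in Nim).

11


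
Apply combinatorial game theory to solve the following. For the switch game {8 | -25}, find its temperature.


The game is {8 | -25}, a switch {a | b} with numbers a > b.
Cooling {a | b} by t gives {a - t | b + t}, which stops being hot when a - t = b + t, i.e. at t = (a - b)/2. So the temperature of a switch is (a - b)/2.
Temperature = (Left option - Right option) / 2
= (8 - (-25)) / 2
= 33 / 2
= 33/2

33/2


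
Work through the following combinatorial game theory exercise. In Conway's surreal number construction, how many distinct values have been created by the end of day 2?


Day 0: {|} = 0 is born. Count = 1.
Day n: the number of surreal numbers born by day n is 2^(n+1) - 1.
By day 0: 2^1 - 1 = 1
By day 1: 2^2 - 1 = 3
By day 2: 2^3 - 1 = 7
By day 2: 7 surreal numbers.

7


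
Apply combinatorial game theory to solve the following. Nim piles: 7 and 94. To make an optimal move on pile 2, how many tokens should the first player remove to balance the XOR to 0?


Piles: 7 and 94
Current XOR: 7 XOR 94 = 89 (non-zero, so this is an N-position).
To make the XOR zero, we need to find a move that balances the piles.
For pile 2 (size 94): target = 94 XOR 89 = 7
We reduce pile 2 from 94 to 7.
Tokens removed: 94 - 7 = 87
Verification: 7 XOR 7 = 0

87


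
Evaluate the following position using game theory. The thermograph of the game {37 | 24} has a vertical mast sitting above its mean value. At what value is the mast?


Game = {37 | 24}, a switch {a | b} with numbers a > b.
Its thermograph has left wall a - t and right wall b + t, which meet at t = (a - b)/2, where both equal (a + b)/2. So the mast (mean value) is at (a + b)/2.
Mean = (37 + (24))/2 = 61/2 = 61/2

61/2


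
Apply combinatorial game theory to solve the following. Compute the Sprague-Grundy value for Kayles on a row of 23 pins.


Kayles: a move removes 1 or 2 adjacent pins from a contiguous row.
Removing pins from a row of k leaves two independent rows (a, b) with a + b = k - 1 (one pin) or a + b = k - 2 (two pins); an end removal gives a = 0.
By Sprague-Grundy, G(k) = mex{ G(a) XOR G(b) } over all these splits. G(0) = 0.
G(1): splits (0,0):0^0=0 -> mex({0}) = 1
G(2): splits (0,1):0^1=1 (0,0):0^0=0 -> mex({0, 1}) = 2
G(3): splits (0,2):0^2=2 (1,1):1^1=0 (0,1):0^1=1 -> mex({0, 1, 2}) = 3
G(4): splits (0,3):0^3=3 (1,2):1^2=3 (0,2):0^2=2 (1,1):1^1=0 -> mex({0, 2, 3}) = 1
G(5): splits (0,4):0^1=1 (1,3):1^3=2 (2,2):2^2=0 (0,3):0^3=3 (1,2):1^2=3 -> mex({0, 1, 2, 3}) = 4
G(6) = mex({0, 1, 2, 4}) = 3
G(7) = mex({0, 1, 3, 4, 5}) = 2
G(8) = mex({0, 2, 3, 5, 6}) = 1
G(9) = mex({0, 1, 2, 3, 6, 7}) = 4
G(10) = mex({0, 1, 3, 4, 5, 7}) = 2
G(11) = mex({0, 1, 2, 3, 4, 5}) = 6
G(12) = mex({0, 1, 2, 3, 5, 6, 7}) = 4
G(13) = mex({0, 2, 3, 4, 6, 7}) = 1
G(14) = mex({0, 1, 4, 5, 6, 7}) = 2
G(15) = mex({0, 1, 2, 3, 4, 5, 6}) = 7
G(16) = mex({0, 2, 3, 5, 6, 7}) = 1
G(17) = mex({0, 1, 2, 3, 5, 6, 7}) = 4
G(18) = mex({0, 1, 2, 4, 5, 6}) = 3
G(19) = mex({0, 1, 3, 4, 5, 7}) = 2
G(20) = mex({0, 2, 3, 4, 5, 6, 7}) = 1
G(21) = mex({0, 1, 2, 3, 5, 6, 7}) = 4
G(22) = mex({0, 1, 2, 3, 4, 5, 7}) = 6
G(23) = mex({0, 1, 2, 3, 4, 5, 6}) = 7
Therefore G(23) = 7.

7


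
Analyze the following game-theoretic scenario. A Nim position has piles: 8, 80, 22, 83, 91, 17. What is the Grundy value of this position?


We need the XOR (exclusive or) of all pile sizes.
After XOR-ing pile 1 (size 8): 0 XOR 8 = 8
After XOR-ing pile 2 (size 80): 8 XOR 80 = 88
After XOR-ing pile 3 (size 22): 88 XOR 22 = 78
After XOR-ing pile 4 (size 83): 78 XOR 83 = 29
After XOR-ing pile 5 (size 91): 29 XOR 91 = 70
After XOR-ing pile 6 (size 17): 70 XOR 17 = 87
The Nim-value of this position is 87.

87


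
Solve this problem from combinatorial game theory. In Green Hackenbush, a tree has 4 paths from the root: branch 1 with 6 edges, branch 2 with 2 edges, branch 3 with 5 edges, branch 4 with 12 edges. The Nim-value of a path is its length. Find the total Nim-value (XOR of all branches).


The tree has 4 branches from the ground vertex.
In Green Hackenbush, the Nim-value of a simple path of length k is k.
Branch 1: length 6, Nim-value = 6
Branch 2: length 2, Nim-value = 2
Branch 3: length 5, Nim-value = 5
Branch 4: length 12, Nim-value = 12
Total Nim-value = XOR of all branch values:
0 XOR 6 = 6
6 XOR 2 = 4
4 XOR 5 = 1
1 XOR 12 = 13
Nim-value of the tree = 13

13


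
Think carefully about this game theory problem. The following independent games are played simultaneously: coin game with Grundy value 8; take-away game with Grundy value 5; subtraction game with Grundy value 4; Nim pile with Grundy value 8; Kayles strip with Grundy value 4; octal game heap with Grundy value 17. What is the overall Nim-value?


By the Sprague-Grundy theorem, the Grundy value of a sum of games is the XOR of individual Grundy values.
coin game: Grundy value = 8. Running XOR: 0 XOR 8 = 8
take-away game: Grundy value = 5. Running XOR: 8 XOR 5 = 13
subtraction game: Grundy value = 4. Running XOR: 13 XOR 4 = 9
Nim pile: Grundy value = 8. Running XOR: 9 XOR 8 = 1
Kayles strip: Grundy value = 4. Running XOR: 1 XOR 4 = 5
octal game heap: Grundy value = 17. Running XOR: 5 XOR 17 = 20
The combined Grundy value is 20.

20


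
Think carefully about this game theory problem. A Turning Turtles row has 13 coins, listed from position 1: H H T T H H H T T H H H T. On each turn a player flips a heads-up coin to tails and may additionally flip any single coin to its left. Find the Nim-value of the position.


Coins: H H T T H H H T T H H H T
Key fact: a single head at position k behaves exactly like a Nim heap of size k (turning it to T and optionally flipping a coin at j < k corresponds to moving the heap from k to j, or to 0), and heads combine as a disjunctive sum (two heads at the same place would cancel, matching j XOR j = 0). So the Nim-value is the XOR of the 1-indexed positions of the heads.
Face-up positions (1-indexed): [1, 2, 5, 6, 7, 10, 11, 12]
XOR 0 with 1: 0 XOR 1 = 1
XOR 1 with 2: 1 XOR 2 = 3
XOR 3 with 5: 3 XOR 5 = 6
XOR 6 with 6: 6 XOR 6 = 0
XOR 0 with 7: 0 XOR 7 = 7
XOR 7 with 10: 7 XOR 10 = 13
XOR 13 with 11: 13 XOR 11 = 6
XOR 6 with 12: 6 XOR 12 = 10
Nim-value = 10

10


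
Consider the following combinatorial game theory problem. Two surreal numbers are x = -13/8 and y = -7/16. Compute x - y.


x = -13/8, y = -7/16
Converting to common denominator: 16
x = -26/16, y = -7/16
x - y = -13/8 - -7/16 = -19/16

-19/16


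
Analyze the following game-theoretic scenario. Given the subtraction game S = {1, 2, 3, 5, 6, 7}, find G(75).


The subtraction set is S = {1, 2, 3, 5, 6, 7}.
G(k) = mex{ G(k - s) : s in S, s <= k }. We compute iteratively: G(0) = 0.
G(1) = mex({0}) = 1
G(2) = mex({0, 1}) = 2
G(3) = mex({0, 1, 2}) = 3
G(4) = mex({1, 2, 3}) = 0
G(5) = mex({0, 2, 3}) = 1
G(6) = mex({0, 1, 3}) = 2
G(7) = mex({0, 1, 2}) = 3
G(8) = mex({1, 2, 3}) = 0
G(9) = mex({0, 2, 3}) = 1
G(10) = mex({0, 1, 3}) = 2
Observe that G(4)..G(10) = 0, 1, 2, 3, 0, 1, 2 repeats G(0)..G(6) = 0, 1, 2, 3, 0, 1, 2.
For k >= max(S) = 7, G(k) is determined by the previous 7 values G(k-7)..G(k-1); a window of 7 consecutive values has recurred shifted by 4, so by induction G(k + 4) = G(k) for all k >= 0: the sequence is periodic from the start with period 4.
One period: G(0..3) = 0, 1, 2, 3.
75 mod 4 = 3, so G(75) = G(3) = 3.

3


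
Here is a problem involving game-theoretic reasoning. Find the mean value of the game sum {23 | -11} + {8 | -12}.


G1 = {23 | -11}, G2 = {8 | -12}
Each is a switch {a | b} with numbers a > b; its mean value is (a + b)/2, and mean value is additive over game sums: m(G1 + G2) = m(G1) + m(G2).
Mean of G1 = (23 + (-11))/2 = 12/2 = 6
Mean of G2 = (8 + (-12))/2 = -4/2 = -2
Mean of G1 + G2 = 6 + -2 = 4

4


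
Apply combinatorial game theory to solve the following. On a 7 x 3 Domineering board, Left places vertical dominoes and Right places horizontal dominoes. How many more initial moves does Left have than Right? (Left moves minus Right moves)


Board is 7 x 3 (rows x cols).
Left (vertical) placements: (rows-1) * cols = 6 * 3 = 18
Right (horizontal) placements: rows * (cols-1) = 7 * 2 = 14
Advantage = Left - Right = 18 - 14 = 4

4


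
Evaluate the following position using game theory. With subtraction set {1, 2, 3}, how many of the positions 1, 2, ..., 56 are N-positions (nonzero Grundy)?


Subtraction set S = {1, 2, 3}, so G(n) = n mod 4.
G(n) = 0 when n is a multiple of 4.
Multiples of 4 in [1, 56]: 14
N-positions (nonzero Grundy) = 56 - 14 = 42

42


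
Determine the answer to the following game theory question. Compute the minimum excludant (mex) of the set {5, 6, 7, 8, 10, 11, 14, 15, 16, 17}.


Set = {5, 6, 7, 8, 10, 11, 14, 15, 16, 17}
0 is NOT in the set. This is the mex.
mex = 0

0


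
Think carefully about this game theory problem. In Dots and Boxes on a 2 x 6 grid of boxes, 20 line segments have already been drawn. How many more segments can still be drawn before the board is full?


Grid: 2 x 6 boxes, i.e. 3 rows and 7 columns of dots.
Horizontal edges: (rows + 1) * cols = 3 * 6 = 18
Vertical edges: rows * (cols + 1) = 2 * 7 = 14
Total edges: 18 + 14 = 32
Edges drawn: 20
Remaining: 32 - 20 = 12

12


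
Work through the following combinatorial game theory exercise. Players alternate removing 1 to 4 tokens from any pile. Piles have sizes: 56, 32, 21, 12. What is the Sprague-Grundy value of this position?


Subtraction set: {1, 2, 3, 4}
For this subtraction set, G(n) = n mod 5 (period = max + 1 = 5).
Pile 1 (size 56): G(56) = 56 mod 5 = 1
Pile 2 (size 32): G(32) = 32 mod 5 = 2
Pile 3 (size 21): G(21) = 21 mod 5 = 1
Pile 4 (size 12): G(12) = 12 mod 5 = 2
Total Grundy value = XOR of all: 1 XOR 2 XOR 1 XOR 2 = 0

0


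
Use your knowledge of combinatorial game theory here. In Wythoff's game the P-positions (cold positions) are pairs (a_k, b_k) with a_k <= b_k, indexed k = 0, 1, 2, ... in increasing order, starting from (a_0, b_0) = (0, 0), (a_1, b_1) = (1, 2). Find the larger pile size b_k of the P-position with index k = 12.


By Wythoff's theorem, a_k = floor(k * phi) and b_k = floor(k * phi^2) = a_k + k, where phi = (1 + sqrt(5))/2 is the golden ratio.
phi = (1 + sqrt(5))/2 = 1.618034
phi^2 = phi + 1 = 2.618034
k = 12
k * phi^2 = 12 * 2.618034 = 31.416408
b_12 = floor(k * phi^2) = 31 (check: a_12 + k = 19 + 12 = 31)

31


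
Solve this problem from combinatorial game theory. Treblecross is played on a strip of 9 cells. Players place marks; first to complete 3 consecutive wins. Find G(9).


Treblecross: place X on empty cells; 3-in-a-row wins.
Playing within two cells of an existing X lets the opponent win at once, so sensible play treats the cells i-2..i+2 around each X as dead. The player left with no safe cell loses, so this is a normal-play take-away game on strips of safe cells.
Placing X at cell i (0-indexed) of a strip of k safe cells leaves independent strips of sizes max(0, i-2) and max(0, k-i-3). Hence G(k) = mex{ G(max(0,i-2)) XOR G(max(0,k-i-3)) : 0 <= i < k }, with G(0) = 0.
G(1): splits (0,0):0^0=0 -> mex({0}) = 1
G(2): splits (0,0):0^0=0 -> mex({0}) = 1
G(3): splits (0,0):0^0=0 -> mex({0}) = 1
G(4): splits (0,1):0^1=1 (0,0):0^0=0 -> mex({0, 1}) = 2
G(5): splits (0,2):0^1=1 (0,1):0^1=1 (0,0):0^0=0 -> mex({0, 1}) = 2
G(6) = mex({1}) = 0
G(7) = mex({0, 1, 2}) = 3
G(8) = mex({0, 1, 2}) = 3
G(9) = mex({0, 2}) = 1
Therefore G(9) = 1.

1


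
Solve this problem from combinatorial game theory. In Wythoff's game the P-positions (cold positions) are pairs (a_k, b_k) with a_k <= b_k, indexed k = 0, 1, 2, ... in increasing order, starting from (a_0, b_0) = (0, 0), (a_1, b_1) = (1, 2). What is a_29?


By Wythoff's theorem, a_k = floor(k * phi) and b_k = floor(k * phi^2) = a_k + k, where phi = (1 + sqrt(5))/2 is the golden ratio.
phi = (1 + sqrt(5))/2 = 1.618034
k = 29
k * phi = 29 * 1.618034 = 46.922986
a_29 = floor(k * phi) = 46

46


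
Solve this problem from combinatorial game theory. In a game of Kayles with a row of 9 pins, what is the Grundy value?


Kayles: a move removes 1 or 2 adjacent pins from a contiguous row.
Removing pins from a row of k leaves two independent rows (a, b) with a + b = k - 1 (one pin) or a + b = k - 2 (two pins); an end removal gives a = 0.
By Sprague-Grundy, G(k) = mex{ G(a) XOR G(b) } over all these splits. G(0) = 0.
G(1): splits (0,0):0^0=0 -> mex({0}) = 1
G(2): splits (0,1):0^1=1 (0,0):0^0=0 -> mex({0, 1}) = 2
G(3): splits (0,2):0^2=2 (1,1):1^1=0 (0,1):0^1=1 -> mex({0, 1, 2}) = 3
G(4): splits (0,3):0^3=3 (1,2):1^2=3 (0,2):0^2=2 (1,1):1^1=0 -> mex({0, 2, 3}) = 1
G(5): splits (0,4):0^1=1 (1,3):1^3=2 (2,2):2^2=0 (0,3):0^3=3 (1,2):1^2=3 -> mex({0, 1, 2, 3}) = 4
G(6) = mex({0, 1, 2, 4}) = 3
G(7) = mex({0, 1, 3, 4, 5}) = 2
G(8) = mex({0, 2, 3, 5, 6}) = 1
G(9) = mex({0, 1, 2, 3, 6, 7}) = 4
Therefore G(9) = 4.

4


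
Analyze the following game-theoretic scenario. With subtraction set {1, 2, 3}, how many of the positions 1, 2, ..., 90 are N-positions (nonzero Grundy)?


Subtraction set S = {1, 2, 3}, so G(n) = n mod 4.
G(n) = 0 when n is a multiple of 4.
Multiples of 4 in [1, 90]: 22
N-positions (nonzero Grundy) = 90 - 22 = 68

68


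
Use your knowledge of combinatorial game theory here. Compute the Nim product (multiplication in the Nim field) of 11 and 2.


Nim multiplication is bilinear over XOR: (u XOR v) * w = (u*w) XOR (v*w).
So we split each operand into its bit components and XOR the pairwise Nim products.
11 = 1 + 2 + 8 (as XOR of powers of 2).
2 = 2 (as XOR of powers of 2).
Using the standard Nim-product table on single bits:
  2*2 = 3,   2*4 = 8,   2*8 = 12,
  4*4 = 6,   4*8 = 11,  8*8 = 13,
and  1*x = x (identity), k*l = l*k (commutative).
Pairwise Nim products:
  1 * 2 = 2
  2 * 2 = 3
  8 * 2 = 12
XOR them: 2 XOR 3 XOR 12 = 13.
Result: 11 * 2 = 13 (in Nim).

13


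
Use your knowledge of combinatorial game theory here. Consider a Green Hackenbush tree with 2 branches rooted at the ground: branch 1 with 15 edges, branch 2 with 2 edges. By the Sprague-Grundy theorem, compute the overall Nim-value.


The tree has 2 branches from the ground vertex.
In Green Hackenbush, the Nim-value of a simple path of length k is k.
Branch 1: length 15, Nim-value = 15
Branch 2: length 2, Nim-value = 2
Total Nim-value = XOR of all branch values:
0 XOR 15 = 15
15 XOR 2 = 13
Nim-value of the tree = 13

13


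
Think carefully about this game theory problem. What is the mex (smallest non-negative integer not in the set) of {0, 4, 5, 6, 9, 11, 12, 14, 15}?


Set = {0, 4, 5, 6, 9, 11, 12, 14, 15}
0 is in the set.
1 is NOT in the set. This is the mex.
mex = 1

1


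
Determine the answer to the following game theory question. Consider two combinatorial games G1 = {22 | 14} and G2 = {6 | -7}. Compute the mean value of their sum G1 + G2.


G1 = {22 | 14}, G2 = {6 | -7}
Each is a switch {a | b} with numbers a > b; its mean value is (a + b)/2, and mean value is additive over game sums: m(G1 + G2) = m(G1) + m(G2).
Mean of G1 = (22 + (14))/2 = 36/2 = 18
Mean of G2 = (6 + (-7))/2 = -1/2 = -1/2
Mean of G1 + G2 = 18 + -1/2 = 35/2

35/2


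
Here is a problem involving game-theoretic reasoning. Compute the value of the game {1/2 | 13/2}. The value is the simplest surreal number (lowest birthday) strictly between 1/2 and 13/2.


Left options: {1/2}, max = 1/2
Right options: {13/2}, min = 13/2
All options are numbers and max(Left) < min(Right), so by the simplicity theorem the value is the simplest (earliest-born) number strictly between 1/2 and 13/2.
Integers 1 through 6 all lie strictly between 1/2 and 13/2.
Among integers, the simplest (lowest birthday = smallest |n|; 0 is born on day 0, +-n on day n) is 1.
No non-integer in the interval can be simpler: if x is a non-integer in the interval, then floor(x) or ceil(x) also lies in the interval (the interval contains an integer), and both are proper prefixes of x's sign expansion, i.e. born earlier. So the game value is 1.
Game value = 1

1


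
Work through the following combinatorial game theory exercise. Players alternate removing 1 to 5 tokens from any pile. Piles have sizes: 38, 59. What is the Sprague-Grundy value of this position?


Subtraction set: {1, 2, 3, 4, 5}
For this subtraction set, G(n) = n mod 6 (period = max + 1 = 6).
Pile 1 (size 38): G(38) = 38 mod 6 = 2
Pile 2 (size 59): G(59) = 59 mod 6 = 5
Total Grundy value = XOR of all: 2 XOR 5 = 7

7


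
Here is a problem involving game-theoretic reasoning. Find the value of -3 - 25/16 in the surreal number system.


x = -3, y = 25/16
Converting to common denominator: 16
x = -48/16, y = 25/16
x - y = -3 - 25/16 = -73/16

-73/16


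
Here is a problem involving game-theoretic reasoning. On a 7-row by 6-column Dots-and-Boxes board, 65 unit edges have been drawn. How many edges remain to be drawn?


Grid: 7 x 6 boxes, i.e. 8 rows and 7 columns of dots.
Horizontal edges: (rows + 1) * cols = 8 * 6 = 48
Vertical edges: rows * (cols + 1) = 7 * 7 = 49
Total edges: 48 + 49 = 97
Edges drawn: 65
Remaining: 97 - 65 = 32

32


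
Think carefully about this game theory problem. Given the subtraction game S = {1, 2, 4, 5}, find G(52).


The subtraction set is S = {1, 2, 4, 5}.
G(k) = mex{ G(k - s) : s in S, s <= k }. We compute iteratively: G(0) = 0.
G(1) = mex({0}) = 1
G(2) = mex({0, 1}) = 2
G(3) = mex({1, 2}) = 0
G(4) = mex({0, 2}) = 1
G(5) = mex({0, 1}) = 2
G(6) = mex({1, 2}) = 0
G(7) = mex({0, 2}) = 1
Observe that G(3)..G(7) = 0, 1, 2, 0, 1 repeats G(0)..G(4) = 0, 1, 2, 0, 1.
For k >= max(S) = 5, G(k) is determined by the previous 5 values G(k-5)..G(k-1); a window of 5 consecutive values has recurred shifted by 3, so by induction G(k + 3) = G(k) for all k >= 0: the sequence is periodic from the start with period 3.
One period: G(0..2) = 0, 1, 2.
52 mod 3 = 1, so G(52) = G(1) = 1.

1


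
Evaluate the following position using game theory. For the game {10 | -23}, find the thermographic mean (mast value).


Game = {10 | -23}, a switch {a | b} with numbers a > b.
Its thermograph has left wall a - t and right wall b + t, which meet at t = (a - b)/2, where both equal (a + b)/2. So the mast (mean value) is at (a + b)/2.
Mean = (10 + (-23))/2 = -13/2 = -13/2

-13/2


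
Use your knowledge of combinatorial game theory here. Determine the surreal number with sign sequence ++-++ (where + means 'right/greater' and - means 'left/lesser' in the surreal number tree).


Sign expansion: ++-++
Rule: track bounds (lo, hi), initially (-inf, +inf). On '+', the current value becomes lo and we move to the simplest number in (value, hi): value + 1 if hi = +inf, otherwise the midpoint (value + hi)/2. On '-', the current value becomes hi and we move to value - 1 if lo = -inf, otherwise the midpoint (lo + value)/2.
Start at 0.
Step 1: sign = +, move right. Bounds: (0, +inf). Value = 1
Step 2: sign = +, move right. Bounds: (1, +inf). Value = 2
Step 3: sign = -, move left. Bounds: (1, 2). Value = 3/2
Step 4: sign = +, move right. Bounds: (3/2, 2). Value = 7/4
Step 5: sign = +, move right. Bounds: (7/4, 2). Value = 15/8
The surreal number with sign expansion ++-++ is 15/8.

15/8


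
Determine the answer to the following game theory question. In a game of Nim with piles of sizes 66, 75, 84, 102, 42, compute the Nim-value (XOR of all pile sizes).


We need the XOR (exclusive or) of all pile sizes.
After XOR-ing pile 1 (size 66): 0 XOR 66 = 66
After XOR-ing pile 2 (size 75): 66 XOR 75 = 9
After XOR-ing pile 3 (size 84): 9 XOR 84 = 93
After XOR-ing pile 4 (size 102): 93 XOR 102 = 59
After XOR-ing pile 5 (size 42): 59 XOR 42 = 17
The Nim-value of this position is 17.

17


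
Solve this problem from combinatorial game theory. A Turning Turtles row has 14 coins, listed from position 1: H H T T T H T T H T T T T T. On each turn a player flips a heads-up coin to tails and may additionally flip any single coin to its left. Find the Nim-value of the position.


Coins: H H T T T H T T H T T T T T
Key fact: a single head at position k behaves exactly like a Nim heap of size k (turning it to T and optionally flipping a coin at j < k corresponds to moving the heap from k to j, or to 0), and heads combine as a disjunctive sum (two heads at the same place would cancel, matching j XOR j = 0). So the Nim-value is the XOR of the 1-indexed positions of the heads.
Face-up positions (1-indexed): [1, 2, 6, 9]
XOR 0 with 1: 0 XOR 1 = 1
XOR 1 with 2: 1 XOR 2 = 3
XOR 3 with 6: 3 XOR 6 = 5
XOR 5 with 9: 5 XOR 9 = 12
Nim-value = 12

12


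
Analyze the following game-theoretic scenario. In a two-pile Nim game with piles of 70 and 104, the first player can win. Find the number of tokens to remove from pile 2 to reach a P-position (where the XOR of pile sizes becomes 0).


Piles: 70 and 104
Current XOR: 70 XOR 104 = 46 (non-zero, so this is an N-position).
To make the XOR zero, we need to find a move that balances the piles.
For pile 2 (size 104): target = 104 XOR 46 = 70
We reduce pile 2 from 104 to 70.
Tokens removed: 104 - 70 = 34
Verification: 70 XOR 70 = 0

34


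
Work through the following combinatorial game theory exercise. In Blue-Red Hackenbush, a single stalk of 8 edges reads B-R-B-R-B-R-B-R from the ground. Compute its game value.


Edges (from ground): B-R-B-R-B-R-B-R
By Berlekamp's sign-expansion rule, a Blue-Red Hackenbush stalk has the value of the surreal number whose sign sequence is the edge sequence with B -> + and R -> -.
Sign sequence: +-+-+-+-
Trace the sign expansion in the surreal number tree, starting from 0:
Edge 1: B (sign +) -> bounds (0, +inf), value = 1
Edge 2: R (sign -) -> bounds (0, 1), value = 1/2
Edge 3: B (sign +) -> bounds (1/2, 1), value = 3/4
Edge 4: R (sign -) -> bounds (1/2, 3/4), value = 5/8
Edge 5: B (sign +) -> bounds (5/8, 3/4), value = 11/16
Edge 6: R (sign -) -> bounds (5/8, 11/16), value = 21/32
Edge 7: B (sign +) -> bounds (21/32, 11/16), value = 43/64
Edge 8: R (sign -) -> bounds (21/32, 43/64), value = 85/128
Game value = 85/128

85/128


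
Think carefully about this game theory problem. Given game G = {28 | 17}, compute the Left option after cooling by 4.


Original game: {28 | 17} (a switch {a | b} with a > b).
Cooling by t (for t below the temperature (a - b)/2 = 11/2) taxes each move by t: {a | b} cooled by t is {a - t | b + t}.
Cooling amount: t = 4
Cooled Left option: 28 - 4 = 24
Cooled Right option: 17 + 4 = 21
Cooled game: {24 | 21}
Left option = 24

24


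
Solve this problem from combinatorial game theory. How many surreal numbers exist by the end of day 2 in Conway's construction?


Day 0: {|} = 0 is born. Count = 1.
Day n: the number of surreal numbers born by day n is 2^(n+1) - 1.
By day 0: 2^1 - 1 = 1
By day 1: 2^2 - 1 = 3
By day 2: 2^3 - 1 = 7
By day 2: 7 surreal numbers.

7


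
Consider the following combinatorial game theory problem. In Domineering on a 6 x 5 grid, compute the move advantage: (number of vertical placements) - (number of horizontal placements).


Board is 6 x 5 (rows x cols).
Left (vertical) placements: (rows-1) * cols = 5 * 5 = 25
Right (horizontal) placements: rows * (cols-1) = 6 * 4 = 24
Advantage = Left - Right = 25 - 24 = 1

1


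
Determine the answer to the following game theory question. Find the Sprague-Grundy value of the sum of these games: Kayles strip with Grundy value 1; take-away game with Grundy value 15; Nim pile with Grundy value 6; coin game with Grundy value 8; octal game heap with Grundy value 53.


By the Sprague-Grundy theorem, the Grundy value of a sum of games is the XOR of individual Grundy values.
Kayles strip: Grundy value = 1. Running XOR: 0 XOR 1 = 1
take-away game: Grundy value = 15. Running XOR: 1 XOR 15 = 14
Nim pile: Grundy value = 6. Running XOR: 14 XOR 6 = 8
coin game: Grundy value = 8. Running XOR: 8 XOR 8 = 0
octal game heap: Grundy value = 53. Running XOR: 0 XOR 53 = 53
The combined Grundy value is 53.

53


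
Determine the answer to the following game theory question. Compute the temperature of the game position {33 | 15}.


The game is {33 | 15}, a switch {a | b} with numbers a > b.
Cooling {a | b} by t gives {a - t | b + t}, which stops being hot when a - t = b + t, i.e. at t = (a - b)/2. So the temperature of a switch is (a - b)/2.
Temperature = (Left option - Right option) / 2
= (33 - (15)) / 2
= 18 / 2
= 9

9


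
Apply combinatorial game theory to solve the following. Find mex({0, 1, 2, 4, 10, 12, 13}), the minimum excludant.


Set = {0, 1, 2, 4, 10, 12, 13}
0 is in the set.
1 is in the set.
2 is in the set.
3 is NOT in the set. This is the mex.
mex = 3

3


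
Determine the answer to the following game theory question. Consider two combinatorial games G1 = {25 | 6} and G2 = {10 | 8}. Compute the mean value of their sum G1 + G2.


G1 = {25 | 6}, G2 = {10 | 8}
Each is a switch {a | b} with numbers a > b; its mean value is (a + b)/2, and mean value is additive over game sums: m(G1 + G2) = m(G1) + m(G2).
Mean of G1 = (25 + (6))/2 = 31/2 = 31/2
Mean of G2 = (10 + (8))/2 = 18/2 = 9
Mean of G1 + G2 = 31/2 + 9 = 49/2

49/2


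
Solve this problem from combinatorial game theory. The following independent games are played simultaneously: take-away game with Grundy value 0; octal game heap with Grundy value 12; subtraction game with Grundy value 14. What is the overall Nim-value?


By the Sprague-Grundy theorem, the Grundy value of a sum of games is the XOR of individual Grundy values.
take-away game: Grundy value = 0. Running XOR: 0 XOR 0 = 0
octal game heap: Grundy value = 12. Running XOR: 0 XOR 12 = 12
subtraction game: Grundy value = 14. Running XOR: 12 XOR 14 = 2
The combined Grundy value is 2.

2


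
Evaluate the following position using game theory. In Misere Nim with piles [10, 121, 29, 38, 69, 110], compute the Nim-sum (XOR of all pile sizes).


We need the XOR (exclusive or) of all pile sizes.
After XOR-ing pile 1 (size 10): 0 XOR 10 = 10
After XOR-ing pile 2 (size 121): 10 XOR 121 = 115
After XOR-ing pile 3 (size 29): 115 XOR 29 = 110
After XOR-ing pile 4 (size 38): 110 XOR 38 = 72
After XOR-ing pile 5 (size 69): 72 XOR 69 = 13
After XOR-ing pile 6 (size 110): 13 XOR 110 = 99
The Nim-value of this position is 99.

99


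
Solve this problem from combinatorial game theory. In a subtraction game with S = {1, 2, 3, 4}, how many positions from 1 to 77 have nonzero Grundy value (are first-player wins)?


Subtraction set S = {1, 2, 3, 4}, so G(n) = n mod 5.
G(n) = 0 when n is a multiple of 5.
Multiples of 5 in [1, 77]: 15
N-positions (nonzero Grundy) = 77 - 15 = 62

62


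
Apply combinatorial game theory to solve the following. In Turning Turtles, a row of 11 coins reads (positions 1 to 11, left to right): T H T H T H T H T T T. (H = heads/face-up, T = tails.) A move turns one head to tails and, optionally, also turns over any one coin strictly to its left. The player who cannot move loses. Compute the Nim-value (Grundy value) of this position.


Coins: T H T H T H T H T T T
Key fact: a single head at position k behaves exactly like a Nim heap of size k (turning it to T and optionally flipping a coin at j < k corresponds to moving the heap from k to j, or to 0), and heads combine as a disjunctive sum (two heads at the same place would cancel, matching j XOR j = 0). So the Nim-value is the XOR of the 1-indexed positions of the heads.
Face-up positions (1-indexed): [2, 4, 6, 8]
XOR 0 with 2: 0 XOR 2 = 2
XOR 2 with 4: 2 XOR 4 = 6
XOR 6 with 6: 6 XOR 6 = 0
XOR 0 with 8: 0 XOR 8 = 8
Nim-value = 8

8


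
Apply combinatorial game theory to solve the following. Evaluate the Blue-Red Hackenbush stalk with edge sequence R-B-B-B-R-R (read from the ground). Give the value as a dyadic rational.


Edges (from ground): R-B-B-B-R-R
By Berlekamp's sign-expansion rule, a Blue-Red Hackenbush stalk has the value of the surreal number whose sign sequence is the edge sequence with B -> + and R -> -.
Sign sequence: -+++--
Trace the sign expansion in the surreal number tree, starting from 0:
Edge 1: R (sign -) -> bounds (-inf, 0), value = -1
Edge 2: B (sign +) -> bounds (-1, 0), value = -1/2
Edge 3: B (sign +) -> bounds (-1/2, 0), value = -1/4
Edge 4: B (sign +) -> bounds (-1/4, 0), value = -1/8
Edge 5: R (sign -) -> bounds (-1/4, -1/8), value = -3/16
Edge 6: R (sign -) -> bounds (-1/4, -3/16), value = -7/32
Game value = -7/32

-7/32


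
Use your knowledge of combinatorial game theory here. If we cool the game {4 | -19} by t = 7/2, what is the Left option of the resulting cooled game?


Original game: {4 | -19} (a switch {a | b} with a > b).
Cooling by t (for t below the temperature (a - b)/2 = 23/2) taxes each move by t: {a | b} cooled by t is {a - t | b + t}.
Cooling amount: t = 7/2
Cooled Left option: 4 - 7/2 = 1/2
Cooled Right option: -19 + 7/2 = -31/2
Cooled game: {1/2 | -31/2}
Left option = 1/2

1/2


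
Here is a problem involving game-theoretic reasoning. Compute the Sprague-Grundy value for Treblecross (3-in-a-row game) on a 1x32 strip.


Treblecross: place X on empty cells; 3-in-a-row wins.
Playing within two cells of an existing X lets the opponent win at once, so sensible play treats the cells i-2..i+2 around each X as dead. The player left with no safe cell loses, so this is a normal-play take-away game on strips of safe cells.
Placing X at cell i (0-indexed) of a strip of k safe cells leaves independent strips of sizes max(0, i-2) and max(0, k-i-3). Hence G(k) = mex{ G(max(0,i-2)) XOR G(max(0,k-i-3)) : 0 <= i < k }, with G(0) = 0.
G(1): splits (0,0):0^0=0 -> mex({0}) = 1
G(2): splits (0,0):0^0=0 -> mex({0}) = 1
G(3): splits (0,0):0^0=0 -> mex({0}) = 1
G(4): splits (0,1):0^1=1 (0,0):0^0=0 -> mex({0, 1}) = 2
G(5): splits (0,2):0^1=1 (0,1):0^1=1 (0,0):0^0=0 -> mex({0, 1}) = 2
G(6) = mex({1}) = 0
G(7) = mex({0, 1, 2}) = 3
G(8) = mex({0, 1, 2}) = 3
G(9) = mex({0, 2}) = 1
G(10) = mex({0, 2, 3}) = 1
G(11) = mex({0, 3}) = 1
G(12) = mex({1, 3}) = 0
G(13) = mex({0, 1, 2, 3}) = 4
G(14) = mex({0, 1, 2}) = 3
G(15) = mex({0, 1, 2}) = 3
G(16) = mex({0, 1, 2, 4}) = 3
G(17) = mex({0, 1, 3, 4}) = 2
G(18) = mex({0, 1, 3, 4}) = 2
G(19) = mex({0, 1, 3, 5}) = 2
G(20) = mex({0, 1, 2, 3, 5}) = 4
G(21) = mex({0, 1, 2, 3, 5}) = 4
G(22) = mex({1, 2, 6}) = 0
G(23) = mex({0, 1, 2, 3, 4, 6}) = 5
G(24) = mex({0, 1, 2, 3, 4}) = 5
G(25) = mex({0, 1, 3, 4, 7}) = 2
G(26) = mex({0, 1, 3, 4, 5, 7}) = 2
G(27) = mex({0, 1, 3, 5}) = 2
G(28) = mex({0, 1, 2, 5}) = 3
G(29) = mex({0, 1, 2, 4, 5, 6}) = 3
G(30) = mex({1, 2, 4, 6}) = 0
G(31) = mex({0, 1, 2, 3, 4, 6}) = 5
G(32) = mex({1, 2, 3, 4, 7}) = 0
Therefore G(32) = 0.

0


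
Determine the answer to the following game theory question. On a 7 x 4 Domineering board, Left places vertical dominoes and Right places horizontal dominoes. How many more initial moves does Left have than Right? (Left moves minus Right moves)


Board is 7 x 4 (rows x cols).
Left (vertical) placements: (rows-1) * cols = 6 * 4 = 24
Right (horizontal) placements: rows * (cols-1) = 7 * 3 = 21
Advantage = Left - Right = 24 - 21 = 3

3


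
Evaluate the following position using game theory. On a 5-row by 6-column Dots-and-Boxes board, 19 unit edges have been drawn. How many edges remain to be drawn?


Grid: 5 x 6 boxes, i.e. 6 rows and 7 columns of dots.
Horizontal edges: (rows + 1) * cols = 6 * 6 = 36
Vertical edges: rows * (cols + 1) = 5 * 7 = 35
Total edges: 36 + 35 = 71
Edges drawn: 19
Remaining: 71 - 19 = 52

52


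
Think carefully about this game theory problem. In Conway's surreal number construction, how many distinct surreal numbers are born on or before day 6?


Day 0: {|} = 0 is born. Count = 1.
Day n: the number of surreal numbers born by day n is 2^(n+1) - 1.
By day 0: 2^1 - 1 = 1
By day 1: 2^2 - 1 = 3
By day 2: 2^3 - 1 = 7
By day 3: 2^4 - 1 = 15
By day 4: 2^5 - 1 = 31
By day 5: 2^6 - 1 = 63
By day 6: 2^7 - 1 = 127
By day 6: 127 surreal numbers.

127


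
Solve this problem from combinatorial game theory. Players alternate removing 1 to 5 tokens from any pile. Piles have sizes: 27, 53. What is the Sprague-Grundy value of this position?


Subtraction set: {1, 2, 3, 4, 5}
For this subtraction set, G(n) = n mod 6 (period = max + 1 = 6).
Pile 1 (size 27): G(27) = 27 mod 6 = 3
Pile 2 (size 53): G(53) = 53 mod 6 = 5
Total Grundy value = XOR of all: 3 XOR 5 = 6

6


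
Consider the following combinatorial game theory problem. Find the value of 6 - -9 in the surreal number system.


x = 6, y = -9
x - y = 6 - -9 = 15

15


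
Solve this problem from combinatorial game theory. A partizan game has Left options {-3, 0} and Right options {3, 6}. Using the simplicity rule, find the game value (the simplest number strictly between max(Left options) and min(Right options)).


Left options: {-3, 0}, max = 0
Right options: {3, 6}, min = 3
All options are numbers and max(Left) < min(Right), so by the simplicity theorem the value is the simplest (earliest-born) number strictly between 0 and 3.
Integers 1 through 2 all lie strictly between 0 and 3.
Among integers, the simplest (lowest birthday = smallest |n|; 0 is born on day 0, +-n on day n) is 1.
No non-integer in the interval can be simpler: if x is a non-integer in the interval, then floor(x) or ceil(x) also lies in the interval (the interval contains an integer), and both are proper prefixes of x's sign expansion, i.e. born earlier. So the game value is 1.
Game value = 1

1


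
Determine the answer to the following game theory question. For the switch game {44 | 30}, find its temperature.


The game is {44 | 30}, a switch {a | b} with numbers a > b.
Cooling {a | b} by t gives {a - t | b + t}, which stops being hot when a - t = b + t, i.e. at t = (a - b)/2. So the temperature of a switch is (a - b)/2.
Temperature = (Left option - Right option) / 2
= (44 - (30)) / 2
= 14 / 2
= 7

7


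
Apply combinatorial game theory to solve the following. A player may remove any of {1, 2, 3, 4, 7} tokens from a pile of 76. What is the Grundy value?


The subtraction set is S = {1, 2, 3, 4, 7}.
G(k) = mex{ G(k - s) : s in S, s <= k }. We compute iteratively: G(0) = 0.
G(1) = mex({0}) = 1
G(2) = mex({0, 1}) = 2
G(3) = mex({0, 1, 2}) = 3
G(4) = mex({0, 1, 2, 3}) = 4
G(5) = mex({1, 2, 3, 4}) = 0
G(6) = mex({0, 2, 3, 4}) = 1
G(7) = mex({0, 1, 3, 4}) = 2
G(8) = mex({0, 1, 2, 4}) = 3
G(9) = mex({0, 1, 2, 3}) = 4
G(10) = mex({1, 2, 3, 4}) = 0
G(11) = mex({0, 2, 3, 4}) = 1
Observe that G(5)..G(11) = 0, 1, 2, 3, 4, 0, 1 repeats G(0)..G(6) = 0, 1, 2, 3, 4, 0, 1.
For k >= max(S) = 7, G(k) is determined by the previous 7 values G(k-7)..G(k-1); a window of 7 consecutive values has recurred shifted by 5, so by induction G(k + 5) = G(k) for all k >= 0: the sequence is periodic from the start with period 5.
One period: G(0..4) = 0, 1, 2, 3, 4.
76 mod 5 = 1, so G(76) = G(1) = 1.

1


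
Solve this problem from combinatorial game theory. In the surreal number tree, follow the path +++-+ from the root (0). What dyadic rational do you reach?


Sign expansion: +++-+
Rule: track bounds (lo, hi), initially (-inf, +inf). On '+', the current value becomes lo and we move to the simplest number in (value, hi): value + 1 if hi = +inf, otherwise the midpoint (value + hi)/2. On '-', the current value becomes hi and we move to value - 1 if lo = -inf, otherwise the midpoint (lo + value)/2.
Start at 0.
Step 1: sign = +, move right. Bounds: (0, +inf). Value = 1
Step 2: sign = +, move right. Bounds: (1, +inf). Value = 2
Step 3: sign = +, move right. Bounds: (2, +inf). Value = 3
Step 4: sign = -, move left. Bounds: (2, 3). Value = 5/2
Step 5: sign = +, move right. Bounds: (5/2, 3). Value = 11/4
The surreal number with sign expansion +++-+ is 11/4.

11/4


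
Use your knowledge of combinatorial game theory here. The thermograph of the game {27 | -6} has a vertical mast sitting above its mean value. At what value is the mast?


Game = {27 | -6}, a switch {a | b} with numbers a > b.
Its thermograph has left wall a - t and right wall b + t, which meet at t = (a - b)/2, where both equal (a + b)/2. So the mast (mean value) is at (a + b)/2.
Mean = (27 + (-6))/2 = 21/2 = 21/2

21/2


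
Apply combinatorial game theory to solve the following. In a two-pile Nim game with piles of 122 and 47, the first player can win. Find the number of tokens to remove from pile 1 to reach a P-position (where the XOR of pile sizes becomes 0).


Piles: 122 and 47
Current XOR: 122 XOR 47 = 85 (non-zero, so this is an N-position).
To make the XOR zero, we need to find a move that balances the piles.
For pile 1 (size 122): target = 122 XOR 85 = 47
We reduce pile 1 from 122 to 47.
Tokens removed: 122 - 47 = 75
Verification: 47 XOR 47 = 0

75
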